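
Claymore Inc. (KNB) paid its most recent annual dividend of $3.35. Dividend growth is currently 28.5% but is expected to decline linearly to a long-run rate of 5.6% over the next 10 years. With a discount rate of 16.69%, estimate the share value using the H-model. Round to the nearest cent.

H-model: P₀ = D₀[(1+g_L) + H(g_S−g_L)]/(r−g_L), with H = 10/2 = 5.
P₀ = 3.35 × [(1+0.056) + 5×(0.285−0.056)] / (0.1669−0.056)
   = 3.35 × 2.2010 / 0.1109 = 66.4865

$66.49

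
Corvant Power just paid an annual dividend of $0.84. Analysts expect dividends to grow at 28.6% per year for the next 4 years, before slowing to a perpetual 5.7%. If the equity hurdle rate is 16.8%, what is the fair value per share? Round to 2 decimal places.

Two-stage DDM. Project D₁…D_4 at 0.286, terminal growth 0.057, discount at r = 0.168.
D_1 = 1.0802
D_2 = 1.3892
D_3 = 1.7865
D_4 = 2.2974
Terminal value at t=4: TV = D_5/(r−g) = 2.4284/(0.168−0.057) = 21.8774
P₀ = 1.0802/(1+0.168)^1 + 1.3892/(1+0.168)^2 + 1.7865/(1+0.168)^3 + 2.2974/(1+0.168)^4 + 21.8774/(1+0.168)^4 = 16.0538

$16.05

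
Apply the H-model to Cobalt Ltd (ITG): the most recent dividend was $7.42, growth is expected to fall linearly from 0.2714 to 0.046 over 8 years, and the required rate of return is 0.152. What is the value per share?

$136.33

H-model: P₀ = D₀[(1+g_L) + H(g_S−g_L)]/(r−g_L), with H = 8/2 = 4.
P₀ = 7.42 × [(1+0.046) + 4×(0.2714−0.046)] / (0.152−0.046)
   = 7.42 × 1.9476 / 0.106 = 136.3320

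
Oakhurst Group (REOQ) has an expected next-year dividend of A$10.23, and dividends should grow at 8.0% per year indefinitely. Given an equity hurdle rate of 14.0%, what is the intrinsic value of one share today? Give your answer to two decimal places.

Gordon growth model: P₀ = D₁/(r − g), with D₁ = 10.23 given directly.
P₀ = 10.2300 / (0.14 − 0.08) = 10.2300 / 0.06 = 170.5000

A$170.50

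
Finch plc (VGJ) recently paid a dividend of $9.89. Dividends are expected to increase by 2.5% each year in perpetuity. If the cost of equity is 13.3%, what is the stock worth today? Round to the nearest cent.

Gordon growth model: P₀ = D₁/(r − g). D₁ = 9.89 × (1 + 0.025) = 10.1372.
P₀ = 10.1372 / (0.133 − 0.025) = 10.1372 / 0.108 = 93.8634

$93.86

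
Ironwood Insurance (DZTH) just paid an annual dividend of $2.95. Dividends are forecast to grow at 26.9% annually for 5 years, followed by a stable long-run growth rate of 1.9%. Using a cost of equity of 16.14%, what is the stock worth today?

$52.27

Two-stage DDM. Project D₁…D_5 at 0.269, terminal growth 0.019, discount at r = 0.1614.
D_1 = 3.7435
D_2 = 4.7506
D_3 = 6.0285
D_4 = 7.6501
D_5 = 9.7080
Terminal value at t=5: TV = D_6/(r−g) = 9.8925/(0.1614−0.019) = 69.4695
P₀ = 3.7435/(1+0.1614)^1 + 4.7506/(1+0.1614)^2 + 6.0285/(1+0.1614)^3 + 7.6501/(1+0.1614)^4 + 9.7080/(1+0.1614)^5 + 69.4695/(1+0.1614)^5 = 52.2690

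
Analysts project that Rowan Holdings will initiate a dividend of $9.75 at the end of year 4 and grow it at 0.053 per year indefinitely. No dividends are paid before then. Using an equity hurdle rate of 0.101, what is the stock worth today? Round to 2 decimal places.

Deferred-dividend DDM. At t=3 the remaining stream is a growing perpetuity with first payment D_4 = 9.75.
V_3 = D_4/(r−g) = 9.75/(0.101−0.053) = 203.1250
P₀ = V_3/(1+r)^3 = 203.1250/(1+0.101)^3 = 152.1954

$152.20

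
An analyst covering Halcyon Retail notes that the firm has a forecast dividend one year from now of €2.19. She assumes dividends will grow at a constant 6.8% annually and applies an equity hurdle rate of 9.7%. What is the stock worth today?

€75.52

Gordon growth model: P₀ = D₁/(r − g), with D₁ = 2.19 given directly.
P₀ = 2.1900 / (0.097 − 0.068) = 2.1900 / 0.029 = 75.5172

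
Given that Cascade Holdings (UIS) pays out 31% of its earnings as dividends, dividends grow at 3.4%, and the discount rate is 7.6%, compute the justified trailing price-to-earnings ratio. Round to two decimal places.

Justified trailing P/E = b(1+g)/(r−g) = 0.31×(1+0.034)/(0.076−0.034) = 7.6319

7.63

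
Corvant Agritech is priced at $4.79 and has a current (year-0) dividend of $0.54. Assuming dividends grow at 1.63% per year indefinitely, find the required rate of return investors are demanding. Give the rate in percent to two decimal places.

Rearranging the constant-growth DDM: r = D₁/P₀ + g.
D₁ = 0.54 × (1 + 0.0163) = 0.5488.
r = 0.5488 / 4.79 + 0.0163 = 0.11457 + 0.0163 = 0.13087

13.09%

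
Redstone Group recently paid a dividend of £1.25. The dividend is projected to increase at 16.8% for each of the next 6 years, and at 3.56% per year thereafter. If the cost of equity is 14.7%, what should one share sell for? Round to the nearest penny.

£20.95

Two-stage DDM. Project D₁…D_6 at 0.168, terminal growth 0.0356, discount at r = 0.147.
D_1 = 1.4600
D_2 = 1.7053
D_3 = 1.9918
D_4 = 2.3264
D_5 = 2.7172
D_6 = 3.1737
Terminal value at t=6: TV = D_7/(r−g) = 3.2867/(0.147−0.0356) = 29.5035
P₀ = 1.4600/(1+0.147)^1 + 1.7053/(1+0.147)^2 + 1.9918/(1+0.147)^3 + 2.3264/(1+0.147)^4 + 2.7172/(1+0.147)^5 + 3.1737/(1+0.147)^6 + 29.5035/(1+0.147)^6 = 20.9522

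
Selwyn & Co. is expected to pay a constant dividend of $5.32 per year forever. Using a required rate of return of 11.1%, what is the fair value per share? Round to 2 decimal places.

Zero-growth DDM (perpetuity): P₀ = D/r = 5.32 / 0.111 = 47.9279

$47.93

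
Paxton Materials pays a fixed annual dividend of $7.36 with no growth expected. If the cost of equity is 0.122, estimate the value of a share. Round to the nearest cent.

Zero-growth DDM (perpetuity): P₀ = D/r = 7.36 / 0.122 = 60.3279

$60.33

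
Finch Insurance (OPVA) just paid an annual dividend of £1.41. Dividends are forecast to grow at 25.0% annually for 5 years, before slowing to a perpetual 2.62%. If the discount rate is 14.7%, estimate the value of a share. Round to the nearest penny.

Two-stage DDM. Project D₁…D_5 at 0.25, terminal growth 0.0262, discount at r = 0.147.
D_1 = 1.7625
D_2 = 2.2031
D_3 = 2.7539
D_4 = 3.4424
D_5 = 4.3030
Terminal value at t=5: TV = D_6/(r−g) = 4.4157/(0.147−0.0262) = 36.5539
P₀ = 1.7625/(1+0.147)^1 + 2.2031/(1+0.147)^2 + 2.7539/(1+0.147)^3 + 3.4424/(1+0.147)^4 + 4.3030/(1+0.147)^5 + 36.5539/(1+0.147)^5 = 27.6052

£27.61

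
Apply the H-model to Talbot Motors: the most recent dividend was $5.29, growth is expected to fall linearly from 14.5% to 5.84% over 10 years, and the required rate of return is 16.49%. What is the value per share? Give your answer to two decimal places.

H-model: P₀ = D₀[(1+g_L) + H(g_S−g_L)]/(r−g_L), with H = 10/2 = 5.
P₀ = 5.29 × [(1+0.0584) + 5×(0.145−0.0584)] / (0.1649−0.0584)
   = 5.29 × 1.4914 / 0.1065 = 74.0799

$74.08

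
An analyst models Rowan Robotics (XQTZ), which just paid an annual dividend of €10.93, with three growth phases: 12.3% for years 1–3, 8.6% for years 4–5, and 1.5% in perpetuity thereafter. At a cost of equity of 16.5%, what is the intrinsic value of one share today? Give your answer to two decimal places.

€105.68

Three-stage DDM. Project D₁…D_5; terminal Gordon value at t=5 with g = 0.015; discount at r = 0.165.
D_1 = 12.2744
D_2 = 13.7841
D_3 = 15.4796
D_4 = 16.8108
D_5 = 18.2566
TV_5 = 18.5304/(0.165−0.015) = 123.5361
P₀ = Σ Dₜ/(1+r)ᵗ + TV_5/(1+r)^5 = 105.6812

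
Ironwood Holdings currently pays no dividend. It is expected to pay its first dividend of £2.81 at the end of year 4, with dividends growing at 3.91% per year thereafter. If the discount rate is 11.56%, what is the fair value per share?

£26.46

Deferred-dividend DDM. At t=3 the remaining stream is a growing perpetuity with first payment D_4 = 2.81.
V_3 = D_4/(r−g) = 2.81/(0.1156−0.0391) = 36.7320
P₀ = V_3/(1+r)^3 = 36.7320/(1+0.1156)^3 = 26.4557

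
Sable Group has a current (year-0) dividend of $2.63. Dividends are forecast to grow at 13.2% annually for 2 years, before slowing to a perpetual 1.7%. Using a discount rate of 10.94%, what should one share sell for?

Two-stage DDM. Project D₁…D_2 at 0.132, terminal growth 0.017, discount at r = 0.1094.
D_1 = 2.9772
D_2 = 3.3701
Terminal value at t=2: TV = D_3/(r−g) = 3.4274/(0.1094−0.017) = 37.0935
P₀ = 2.9772/(1+0.1094)^1 + 3.3701/(1+0.1094)^2 + 37.0935/(1+0.1094)^2 = 35.5603

$35.56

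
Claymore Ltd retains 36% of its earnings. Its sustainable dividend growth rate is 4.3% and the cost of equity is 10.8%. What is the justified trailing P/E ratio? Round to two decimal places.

Payout ratio b = 1 − 0.36 = 0.64.
Justified trailing P/E = b(1+g)/(r−g) = 0.64×(1+0.043)/(0.108−0.043) = 10.2695

10.27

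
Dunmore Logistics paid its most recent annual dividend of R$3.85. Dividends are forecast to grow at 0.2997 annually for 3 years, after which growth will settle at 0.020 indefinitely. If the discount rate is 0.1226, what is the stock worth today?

R$74.99

Two-stage DDM. Project D₁…D_3 at 0.2997, terminal growth 0.02, discount at r = 0.1226.
D_1 = 5.0038
D_2 = 6.5035
D_3 = 8.4526
Terminal value at t=3: TV = D_4/(r−g) = 8.6216/(0.1226−0.02) = 84.0317
P₀ = 5.0038/(1+0.1226)^1 + 6.5035/(1+0.1226)^2 + 8.4526/(1+0.1226)^3 + 84.0317/(1+0.1226)^3 = 74.9901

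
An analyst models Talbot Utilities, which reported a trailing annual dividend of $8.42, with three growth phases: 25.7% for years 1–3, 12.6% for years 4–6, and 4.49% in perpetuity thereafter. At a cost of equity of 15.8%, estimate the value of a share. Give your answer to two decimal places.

$151.86

Three-stage DDM. Project D₁…D_6; terminal Gordon value at t=6 with g = 0.0449; discount at r = 0.158.
D_1 = 10.5839
D_2 = 13.3040
D_3 = 16.7231
D_4 = 18.8303
D_5 = 21.2029
D_6 = 23.8744
TV_6 = 24.9464/(0.158−0.0449) = 220.5694
P₀ = Σ Dₜ/(1+r)ᵗ + TV_6/(1+r)^6 = 151.8590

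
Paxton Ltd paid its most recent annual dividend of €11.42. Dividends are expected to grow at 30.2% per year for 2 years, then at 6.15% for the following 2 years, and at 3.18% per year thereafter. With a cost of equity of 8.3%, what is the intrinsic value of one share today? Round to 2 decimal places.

€381.82

Three-stage DDM. Project D₁…D_4; terminal Gordon value at t=4 with g = 0.0318; discount at r = 0.083.
D_1 = 14.8688
D_2 = 19.3592
D_3 = 20.5498
D_4 = 21.8136
TV_4 = 22.5073/(0.083−0.0318) = 439.5959
P₀ = Σ Dₜ/(1+r)ᵗ + TV_4/(1+r)^4 = 381.8203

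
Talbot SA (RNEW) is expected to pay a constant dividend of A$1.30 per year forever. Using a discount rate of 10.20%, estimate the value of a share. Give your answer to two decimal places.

Zero-growth DDM (perpetuity): P₀ = D/r = 1.30 / 0.102 = 12.7451

A$12.75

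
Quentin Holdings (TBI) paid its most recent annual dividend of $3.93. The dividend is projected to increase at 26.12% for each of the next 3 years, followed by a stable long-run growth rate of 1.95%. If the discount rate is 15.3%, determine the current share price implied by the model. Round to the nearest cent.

$53.42

Two-stage DDM. Project D₁…D_3 at 0.2612, terminal growth 0.0195, discount at r = 0.153.
D_1 = 4.9565
D_2 = 6.2512
D_3 = 7.8840
Terminal value at t=3: TV = D_4/(r−g) = 8.0377/(0.153−0.0195) = 60.2075
P₀ = 4.9565/(1+0.153)^1 + 6.2512/(1+0.153)^2 + 7.8840/(1+0.153)^3 + 60.2075/(1+0.153)^3 = 53.4237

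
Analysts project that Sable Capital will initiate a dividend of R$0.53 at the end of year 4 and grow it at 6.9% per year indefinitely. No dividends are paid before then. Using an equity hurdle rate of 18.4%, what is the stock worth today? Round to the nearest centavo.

R$2.78

Deferred-dividend DDM. At t=3 the remaining stream is a growing perpetuity with first payment D_4 = 0.53.
V_3 = D_4/(r−g) = 0.53/(0.184−0.069) = 4.6087
P₀ = V_3/(1+r)^3 = 4.6087/(1+0.184)^3 = 2.7767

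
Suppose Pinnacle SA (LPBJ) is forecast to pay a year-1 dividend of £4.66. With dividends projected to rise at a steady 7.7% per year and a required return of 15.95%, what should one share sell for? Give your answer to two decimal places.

£56.48

Gordon growth model: P₀ = D₁/(r − g), with D₁ = 4.66 given directly.
P₀ = 4.6600 / (0.1595 − 0.077) = 4.6600 / 0.0825 = 56.4848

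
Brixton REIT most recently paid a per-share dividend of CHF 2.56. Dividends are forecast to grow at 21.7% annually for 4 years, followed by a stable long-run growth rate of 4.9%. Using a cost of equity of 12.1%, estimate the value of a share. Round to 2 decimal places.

CHF 64.44

Two-stage DDM. Project D₁…D_4 at 0.217, terminal growth 0.049, discount at r = 0.121.
D_1 = 3.1155
D_2 = 3.7916
D_3 = 4.6144
D_4 = 5.6157
Terminal value at t=4: TV = D_5/(r−g) = 5.8908/(0.121−0.049) = 81.8173
P₀ = 3.1155/(1+0.121)^1 + 3.7916/(1+0.121)^2 + 4.6144/(1+0.121)^3 + 5.6157/(1+0.121)^4 + 81.8173/(1+0.121)^4 = 64.4394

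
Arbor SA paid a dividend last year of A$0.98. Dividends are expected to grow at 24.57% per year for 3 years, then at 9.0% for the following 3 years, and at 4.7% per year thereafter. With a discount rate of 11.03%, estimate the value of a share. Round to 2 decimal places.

A$29.38

Three-stage DDM. Project D₁…D_6; terminal Gordon value at t=6 with g = 0.047; discount at r = 0.1103.
D_1 = 1.2208
D_2 = 1.5207
D_3 = 1.8944
D_4 = 2.0649
D_5 = 2.2507
D_6 = 2.4533
TV_6 = 2.5686/(0.1103−0.047) = 40.5778
P₀ = Σ Dₜ/(1+r)ᵗ + TV_6/(1+r)^6 = 29.3787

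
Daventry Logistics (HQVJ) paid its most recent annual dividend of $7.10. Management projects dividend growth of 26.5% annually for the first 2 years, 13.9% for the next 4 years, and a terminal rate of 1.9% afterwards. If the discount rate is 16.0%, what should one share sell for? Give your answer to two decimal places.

Three-stage DDM. Project D₁…D_6; terminal Gordon value at t=6 with g = 0.019; discount at r = 0.16.
D_1 = 8.9815
D_2 = 11.3616
D_3 = 12.9409
D_4 = 14.7396
D_5 = 16.7884
D_6 = 19.1220
TV_6 = 19.4854/(0.16−0.019) = 138.1941
P₀ = Σ Dₜ/(1+r)ᵗ + TV_6/(1+r)^6 = 105.1798

$105.18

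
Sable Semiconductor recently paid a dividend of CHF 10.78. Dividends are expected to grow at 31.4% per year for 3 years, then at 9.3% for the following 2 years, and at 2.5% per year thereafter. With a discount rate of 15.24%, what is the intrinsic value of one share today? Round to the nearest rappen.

Three-stage DDM. Project D₁…D_5; terminal Gordon value at t=5 with g = 0.025; discount at r = 0.1524.
D_1 = 14.1649
D_2 = 18.6127
D_3 = 24.4571
D_4 = 26.7316
D_5 = 29.2176
TV_5 = 29.9481/(0.1524−0.025) = 235.0713
P₀ = Σ Dₜ/(1+r)ᵗ + TV_5/(1+r)^5 = 187.4804

CHF 187.48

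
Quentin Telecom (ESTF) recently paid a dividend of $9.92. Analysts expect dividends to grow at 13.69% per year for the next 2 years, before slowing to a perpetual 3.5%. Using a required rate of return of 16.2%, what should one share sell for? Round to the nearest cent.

$96.59

Two-stage DDM. Project D₁…D_2 at 0.1369, terminal growth 0.035, discount at r = 0.162.
D_1 = 11.2780
D_2 = 12.8220
Terminal value at t=2: TV = D_3/(r−g) = 13.2708/(0.162−0.035) = 104.4944
P₀ = 11.2780/(1+0.162)^1 + 12.8220/(1+0.162)^2 + 104.4944/(1+0.162)^2 = 96.5910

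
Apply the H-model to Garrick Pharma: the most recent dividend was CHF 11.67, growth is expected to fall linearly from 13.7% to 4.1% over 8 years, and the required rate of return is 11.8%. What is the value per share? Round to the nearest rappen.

H-model: P₀ = D₀[(1+g_L) + H(g_S−g_L)]/(r−g_L), with H = 8/2 = 4.
P₀ = 11.67 × [(1+0.041) + 4×(0.137−0.041)] / (0.118−0.041)
   = 11.67 × 1.4250 / 0.077 = 215.9708

CHF 215.97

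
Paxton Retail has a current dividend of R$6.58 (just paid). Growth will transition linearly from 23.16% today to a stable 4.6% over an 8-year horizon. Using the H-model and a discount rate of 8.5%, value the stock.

R$301.74

H-model: P₀ = D₀[(1+g_L) + H(g_S−g_L)]/(r−g_L), with H = 8/2 = 4.
P₀ = 6.58 × [(1+0.046) + 4×(0.2316−0.046)] / (0.085−0.046)
   = 6.58 × 1.7884 / 0.039 = 301.7352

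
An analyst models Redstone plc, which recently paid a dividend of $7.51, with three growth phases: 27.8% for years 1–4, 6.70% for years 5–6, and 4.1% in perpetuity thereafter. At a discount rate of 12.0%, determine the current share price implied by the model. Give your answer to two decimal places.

$218.19

Three-stage DDM. Project D₁…D_6; terminal Gordon value at t=6 with g = 0.041; discount at r = 0.12.
D_1 = 9.5978
D_2 = 12.2660
D_3 = 15.6759
D_4 = 20.0338
D_5 = 21.3761
D_6 = 22.8083
TV_6 = 23.7434/(0.12−0.041) = 300.5494
P₀ = Σ Dₜ/(1+r)ᵗ + TV_6/(1+r)^6 = 218.1898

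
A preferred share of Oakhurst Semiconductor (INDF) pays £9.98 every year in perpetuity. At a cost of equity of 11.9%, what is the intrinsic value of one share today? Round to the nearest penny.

Zero-growth DDM (perpetuity): P₀ = D/r = 9.98 / 0.119 = 83.8655

£83.87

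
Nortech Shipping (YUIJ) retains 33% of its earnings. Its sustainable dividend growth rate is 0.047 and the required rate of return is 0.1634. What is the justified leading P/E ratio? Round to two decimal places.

Payout ratio b = 1 − 0.33 = 0.67.
Justified leading P/E = b/(r−g) = 0.67/(0.1634−0.047) = 5.7560

5.76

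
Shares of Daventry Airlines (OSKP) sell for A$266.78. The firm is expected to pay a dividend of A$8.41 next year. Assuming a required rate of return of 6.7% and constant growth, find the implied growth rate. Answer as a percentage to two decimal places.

3.55%

From P₀ = D₁/(r − g), the implied growth is g = r − D₁/P₀.
g = 0.067 − 8.41/266.78 = 0.067 − 0.03152 = 0.03548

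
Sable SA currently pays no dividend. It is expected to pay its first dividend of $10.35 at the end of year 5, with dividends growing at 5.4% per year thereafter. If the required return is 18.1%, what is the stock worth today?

$41.89

Deferred-dividend DDM. At t=4 the remaining stream is a growing perpetuity with first payment D_5 = 10.35.
V_4 = D_5/(r−g) = 10.35/(0.181−0.054) = 81.4961
P₀ = V_4/(1+r)^4 = 81.4961/(1+0.181)^4 = 41.8926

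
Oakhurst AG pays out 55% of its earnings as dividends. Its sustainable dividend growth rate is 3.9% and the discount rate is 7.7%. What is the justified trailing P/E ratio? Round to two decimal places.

Justified trailing P/E = b(1+g)/(r−g) = 0.55×(1+0.039)/(0.077−0.039) = 15.0382

15.04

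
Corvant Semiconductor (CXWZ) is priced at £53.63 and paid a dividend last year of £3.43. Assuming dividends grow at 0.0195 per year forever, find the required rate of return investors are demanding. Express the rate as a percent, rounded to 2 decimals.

8.47%

Rearranging the constant-growth DDM: r = D₁/P₀ + g.
D₁ = 3.43 × (1 + 0.0195) = 3.4969.
r = 3.4969 / 53.63 + 0.0195 = 0.06520 + 0.0195 = 0.08470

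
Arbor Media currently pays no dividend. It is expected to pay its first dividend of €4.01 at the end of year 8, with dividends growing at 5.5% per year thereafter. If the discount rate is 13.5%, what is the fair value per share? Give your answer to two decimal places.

€20.66

Deferred-dividend DDM. At t=7 the remaining stream is a growing perpetuity with first payment D_8 = 4.01.
V_7 = D_8/(r−g) = 4.01/(0.135−0.055) = 50.1250
P₀ = V_7/(1+r)^7 = 50.1250/(1+0.135)^7 = 20.6578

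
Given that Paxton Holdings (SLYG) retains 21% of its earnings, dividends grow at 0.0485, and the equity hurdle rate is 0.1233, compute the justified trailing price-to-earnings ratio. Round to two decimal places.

Payout ratio b = 1 − 0.21 = 0.79.
Justified trailing P/E = b(1+g)/(r−g) = 0.79×(1+0.0485)/(0.1233−0.0485) = 11.0737

11.07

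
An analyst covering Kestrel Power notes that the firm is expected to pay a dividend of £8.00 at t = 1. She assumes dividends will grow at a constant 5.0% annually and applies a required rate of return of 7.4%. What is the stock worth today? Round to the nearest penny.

Gordon growth model: P₀ = D₁/(r − g), with D₁ = 8.00 given directly.
P₀ = 8.0000 / (0.074 − 0.05) = 8.0000 / 0.024 = 333.3333

£333.33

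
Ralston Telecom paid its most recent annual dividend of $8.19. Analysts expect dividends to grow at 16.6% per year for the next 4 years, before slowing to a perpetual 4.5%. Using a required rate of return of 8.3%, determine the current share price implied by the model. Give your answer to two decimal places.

$342.16

Two-stage DDM. Project D₁…D_4 at 0.166, terminal growth 0.045, discount at r = 0.083.
D_1 = 9.5495
D_2 = 11.1348
D_3 = 12.9831
D_4 = 15.1383
Terminal value at t=4: TV = D_5/(r−g) = 15.8196/(0.083−0.045) = 416.3042
P₀ = 9.5495/(1+0.083)^1 + 11.1348/(1+0.083)^2 + 12.9831/(1+0.083)^3 + 15.1383/(1+0.083)^4 + 416.3042/(1+0.083)^4 = 342.1560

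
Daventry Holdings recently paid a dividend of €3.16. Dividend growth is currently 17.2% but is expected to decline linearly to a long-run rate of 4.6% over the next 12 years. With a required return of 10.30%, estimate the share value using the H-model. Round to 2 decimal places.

H-model: P₀ = D₀[(1+g_L) + H(g_S−g_L)]/(r−g_L), with H = 12/2 = 6.
P₀ = 3.16 × [(1+0.046) + 6×(0.172−0.046)] / (0.103−0.046)
   = 3.16 × 1.8020 / 0.057 = 99.9004

€99.90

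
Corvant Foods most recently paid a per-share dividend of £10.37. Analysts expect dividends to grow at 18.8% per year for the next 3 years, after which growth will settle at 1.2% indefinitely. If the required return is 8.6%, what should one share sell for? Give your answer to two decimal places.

Two-stage DDM. Project D₁…D_3 at 0.188, terminal growth 0.012, discount at r = 0.086.
D_1 = 12.3196
D_2 = 14.6356
D_3 = 17.3871
Terminal value at t=3: TV = D_4/(r−g) = 17.5958/(0.086−0.012) = 237.7808
P₀ = 12.3196/(1+0.086)^1 + 14.6356/(1+0.086)^2 + 17.3871/(1+0.086)^3 + 237.7808/(1+0.086)^3 = 222.9751

£222.98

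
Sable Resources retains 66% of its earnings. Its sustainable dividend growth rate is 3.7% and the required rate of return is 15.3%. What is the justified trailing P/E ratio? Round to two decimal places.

3.04

Payout ratio b = 1 − 0.66 = 0.34.
Justified trailing P/E = b(1+g)/(r−g) = 0.34×(1+0.037)/(0.153−0.037) = 3.0395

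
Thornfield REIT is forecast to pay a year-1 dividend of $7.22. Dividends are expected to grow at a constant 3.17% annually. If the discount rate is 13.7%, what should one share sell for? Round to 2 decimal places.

Gordon growth model: P₀ = D₁/(r − g), with D₁ = 7.22 given directly.
P₀ = 7.2200 / (0.137 − 0.0317) = 7.2200 / 0.1053 = 68.5660

$68.57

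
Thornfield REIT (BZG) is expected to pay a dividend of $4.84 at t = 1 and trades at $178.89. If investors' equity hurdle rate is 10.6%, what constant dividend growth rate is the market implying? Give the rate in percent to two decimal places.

From P₀ = D₁/(r − g), the implied growth is g = r − D₁/P₀.
g = 0.106 − 4.84/178.89 = 0.106 − 0.02706 = 0.07894

7.89%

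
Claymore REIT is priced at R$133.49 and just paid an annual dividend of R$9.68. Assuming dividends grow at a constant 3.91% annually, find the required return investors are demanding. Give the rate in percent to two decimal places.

11.45%

Rearranging the constant-growth DDM: r = D₁/P₀ + g.
D₁ = 9.68 × (1 + 0.0391) = 10.0585.
r = 10.0585 / 133.49 + 0.0391 = 0.07535 + 0.0391 = 0.11445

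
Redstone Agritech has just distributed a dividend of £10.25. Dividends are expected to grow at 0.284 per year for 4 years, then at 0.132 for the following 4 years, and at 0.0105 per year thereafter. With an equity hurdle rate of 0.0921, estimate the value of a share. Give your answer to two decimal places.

£428.20

Three-stage DDM. Project D₁…D_8; terminal Gordon value at t=8 with g = 0.0105; discount at r = 0.0921.
D_1 = 13.1610
D_2 = 16.8987
D_3 = 21.6980
D_4 = 27.8602
D_5 = 31.5377
D_6 = 35.7007
D_7 = 40.4132
D_8 = 45.7477
TV_8 = 46.2281/(0.0921−0.0105) = 566.5208
P₀ = Σ Dₜ/(1+r)ᵗ + TV_8/(1+r)^8 = 428.2006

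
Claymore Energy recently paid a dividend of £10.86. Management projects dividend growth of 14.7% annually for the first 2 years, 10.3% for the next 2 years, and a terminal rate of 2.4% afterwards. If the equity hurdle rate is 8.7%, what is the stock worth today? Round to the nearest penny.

Three-stage DDM. Project D₁…D_4; terminal Gordon value at t=4 with g = 0.024; discount at r = 0.087.
D_1 = 12.4564
D_2 = 14.2875
D_3 = 15.7591
D_4 = 17.3823
TV_4 = 17.7995/(0.087−0.024) = 282.5316
P₀ = Σ Dₜ/(1+r)ᵗ + TV_4/(1+r)^4 = 250.6433

£250.64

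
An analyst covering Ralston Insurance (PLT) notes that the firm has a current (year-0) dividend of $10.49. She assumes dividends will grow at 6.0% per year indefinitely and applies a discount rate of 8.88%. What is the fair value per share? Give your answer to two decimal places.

$386.09

Gordon growth model: P₀ = D₁/(r − g). D₁ = 10.49 × (1 + 0.06) = 11.1194.
P₀ = 11.1194 / (0.0888 − 0.06) = 11.1194 / 0.0288 = 386.0903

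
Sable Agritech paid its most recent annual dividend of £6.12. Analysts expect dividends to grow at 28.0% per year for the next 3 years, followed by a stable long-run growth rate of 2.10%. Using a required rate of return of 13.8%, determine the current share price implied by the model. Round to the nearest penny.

£99.33

Two-stage DDM. Project D₁…D_3 at 0.28, terminal growth 0.021, discount at r = 0.138.
D_1 = 7.8336
D_2 = 10.0270
D_3 = 12.8346
Terminal value at t=3: TV = D_4/(r−g) = 13.1041/(0.138−0.021) = 112.0008
P₀ = 7.8336/(1+0.138)^1 + 10.0270/(1+0.138)^2 + 12.8346/(1+0.138)^3 + 112.0008/(1+0.138)^3 = 99.3316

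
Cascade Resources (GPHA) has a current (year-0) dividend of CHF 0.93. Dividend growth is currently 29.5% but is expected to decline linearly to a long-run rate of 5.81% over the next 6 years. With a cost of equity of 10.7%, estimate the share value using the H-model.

H-model: P₀ = D₀[(1+g_L) + H(g_S−g_L)]/(r−g_L), with H = 6/2 = 3.
P₀ = 0.93 × [(1+0.0581) + 3×(0.295−0.0581)] / (0.107−0.0581)
   = 0.93 × 1.7688 / 0.0489 = 33.6398

CHF 33.64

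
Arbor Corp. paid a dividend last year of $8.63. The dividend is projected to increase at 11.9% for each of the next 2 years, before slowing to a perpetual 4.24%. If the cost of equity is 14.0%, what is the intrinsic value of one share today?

Two-stage DDM. Project D₁…D_2 at 0.119, terminal growth 0.0424, discount at r = 0.14.
D_1 = 9.6570
D_2 = 10.8061
Terminal value at t=2: TV = D_3/(r−g) = 11.2643/(0.14−0.0424) = 115.4132
P₀ = 9.6570/(1+0.14)^1 + 10.8061/(1+0.14)^2 + 115.4132/(1+0.14)^2 = 105.5927

$105.59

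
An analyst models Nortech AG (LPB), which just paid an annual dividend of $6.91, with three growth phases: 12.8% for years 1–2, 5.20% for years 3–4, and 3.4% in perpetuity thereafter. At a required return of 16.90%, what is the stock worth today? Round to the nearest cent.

Three-stage DDM. Project D₁…D_4; terminal Gordon value at t=4 with g = 0.034; discount at r = 0.169.
D_1 = 7.7945
D_2 = 8.7922
D_3 = 9.2494
D_4 = 9.7303
TV_4 = 10.0612/(0.169−0.034) = 74.5271
P₀ = Σ Dₜ/(1+r)ᵗ + TV_4/(1+r)^4 = 64.0094

$64.01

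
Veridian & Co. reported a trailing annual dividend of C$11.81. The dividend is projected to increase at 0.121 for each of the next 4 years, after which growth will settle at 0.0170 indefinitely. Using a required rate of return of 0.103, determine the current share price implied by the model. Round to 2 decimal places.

C$198.20

Two-stage DDM. Project D₁…D_4 at 0.121, terminal growth 0.017, discount at r = 0.103.
D_1 = 13.2390
D_2 = 14.8409
D_3 = 16.6367
D_4 = 18.6497
Terminal value at t=4: TV = D_5/(r−g) = 18.9668/(0.103−0.017) = 220.5438
P₀ = 13.2390/(1+0.103)^1 + 14.8409/(1+0.103)^2 + 16.6367/(1+0.103)^3 + 18.6497/(1+0.103)^4 + 220.5438/(1+0.103)^4 = 198.2012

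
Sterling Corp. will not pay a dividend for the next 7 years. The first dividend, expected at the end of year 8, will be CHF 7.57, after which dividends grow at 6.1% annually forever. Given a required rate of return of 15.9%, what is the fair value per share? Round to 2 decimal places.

Deferred-dividend DDM. At t=7 the remaining stream is a growing perpetuity with first payment D_8 = 7.57.
V_7 = D_8/(r−g) = 7.57/(0.159−0.061) = 77.2449
P₀ = V_7/(1+r)^7 = 77.2449/(1+0.159)^7 = 27.4970

CHF 27.50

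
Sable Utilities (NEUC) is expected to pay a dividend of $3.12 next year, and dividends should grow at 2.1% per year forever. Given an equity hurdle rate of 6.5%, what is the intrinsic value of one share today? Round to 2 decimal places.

Gordon growth model: P₀ = D₁/(r − g), with D₁ = 3.12 given directly.
P₀ = 3.1200 / (0.065 − 0.021) = 3.1200 / 0.044 = 70.9091

$70.91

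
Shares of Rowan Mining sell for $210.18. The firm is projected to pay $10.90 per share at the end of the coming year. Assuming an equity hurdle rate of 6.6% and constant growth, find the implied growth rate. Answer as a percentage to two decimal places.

1.41%

From P₀ = D₁/(r − g), the implied growth is g = r − D₁/P₀.
g = 0.066 − 10.90/210.18 = 0.066 − 0.05186 = 0.01414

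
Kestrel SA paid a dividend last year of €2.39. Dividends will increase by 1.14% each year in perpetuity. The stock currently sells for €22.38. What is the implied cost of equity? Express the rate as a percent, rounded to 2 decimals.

11.94%

Rearranging the constant-growth DDM: r = D₁/P₀ + g.
D₁ = 2.39 × (1 + 0.0114) = 2.4172.
r = 2.4172 / 22.38 + 0.0114 = 0.10801 + 0.0114 = 0.11941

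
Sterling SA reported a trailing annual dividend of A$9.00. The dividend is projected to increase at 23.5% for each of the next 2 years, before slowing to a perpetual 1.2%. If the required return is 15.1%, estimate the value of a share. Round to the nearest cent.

Two-stage DDM. Project D₁…D_2 at 0.235, terminal growth 0.012, discount at r = 0.151.
D_1 = 11.1150
D_2 = 13.7270
Terminal value at t=2: TV = D_3/(r−g) = 13.8917/(0.151−0.012) = 99.9406
P₀ = 11.1150/(1+0.151)^1 + 13.7270/(1+0.151)^2 + 99.9406/(1+0.151)^2 = 95.4566

A$95.46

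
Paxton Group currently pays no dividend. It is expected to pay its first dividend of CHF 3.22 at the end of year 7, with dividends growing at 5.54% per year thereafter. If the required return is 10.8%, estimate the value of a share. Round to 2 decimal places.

CHF 33.09

Deferred-dividend DDM. At t=6 the remaining stream is a growing perpetuity with first payment D_7 = 3.22.
V_6 = D_7/(r−g) = 3.22/(0.108−0.0554) = 61.2167
P₀ = V_6/(1+r)^6 = 61.2167/(1+0.108)^6 = 33.0850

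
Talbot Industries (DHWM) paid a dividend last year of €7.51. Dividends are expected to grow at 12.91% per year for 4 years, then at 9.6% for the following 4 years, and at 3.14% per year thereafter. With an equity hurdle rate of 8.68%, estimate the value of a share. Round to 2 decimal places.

Three-stage DDM. Project D₁…D_8; terminal Gordon value at t=8 with g = 0.0314; discount at r = 0.0868.
D_1 = 8.4795
D_2 = 9.5742
D_3 = 10.8103
D_4 = 12.2059
D_5 = 13.3777
D_6 = 14.6619
D_7 = 16.0695
D_8 = 17.6121
TV_8 = 18.1651/(0.0868−0.0314) = 327.8907
P₀ = Σ Dₜ/(1+r)ᵗ + TV_8/(1+r)^8 = 237.2967

€237.30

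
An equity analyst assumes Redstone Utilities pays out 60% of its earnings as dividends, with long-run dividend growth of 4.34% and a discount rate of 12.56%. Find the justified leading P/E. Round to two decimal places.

Justified leading P/E = b/(r−g) = 0.60/(0.1256−0.0434) = 7.2993

7.30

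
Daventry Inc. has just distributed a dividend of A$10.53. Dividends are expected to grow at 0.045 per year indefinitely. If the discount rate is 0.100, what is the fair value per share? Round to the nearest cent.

Gordon growth model: P₀ = D₁/(r − g). D₁ = 10.53 × (1 + 0.045) = 11.0038.
P₀ = 11.0038 / (0.1 − 0.045) = 11.0038 / 0.055 = 200.0700

A$200.07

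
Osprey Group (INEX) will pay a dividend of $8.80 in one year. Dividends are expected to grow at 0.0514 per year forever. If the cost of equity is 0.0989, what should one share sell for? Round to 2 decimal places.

$185.26

Gordon growth model: P₀ = D₁/(r − g), with D₁ = 8.80 given directly.
P₀ = 8.8000 / (0.0989 − 0.0514) = 8.8000 / 0.0475 = 185.2632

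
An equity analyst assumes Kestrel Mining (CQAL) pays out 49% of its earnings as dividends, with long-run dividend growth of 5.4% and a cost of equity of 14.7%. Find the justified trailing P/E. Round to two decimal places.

Justified trailing P/E = b(1+g)/(r−g) = 0.49×(1+0.054)/(0.147−0.054) = 5.5533

5.55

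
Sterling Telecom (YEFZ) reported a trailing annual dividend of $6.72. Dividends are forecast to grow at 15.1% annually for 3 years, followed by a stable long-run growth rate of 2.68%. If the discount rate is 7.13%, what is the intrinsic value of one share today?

$215.61

Two-stage DDM. Project D₁…D_3 at 0.151, terminal growth 0.0268, discount at r = 0.0713.
D_1 = 7.7347
D_2 = 8.9027
D_3 = 10.2470
Terminal value at t=3: TV = D_4/(r−g) = 10.5216/(0.0713−0.0268) = 236.4401
P₀ = 7.7347/(1+0.0713)^1 + 8.9027/(1+0.0713)^2 + 10.2470/(1+0.0713)^3 + 236.4401/(1+0.0713)^3 = 215.6149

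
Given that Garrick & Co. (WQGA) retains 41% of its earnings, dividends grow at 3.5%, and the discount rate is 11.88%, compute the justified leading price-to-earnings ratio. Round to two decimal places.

Payout ratio b = 1 − 0.41 = 0.59.
Justified leading P/E = b/(r−g) = 0.59/(0.1188−0.035) = 7.0406

7.04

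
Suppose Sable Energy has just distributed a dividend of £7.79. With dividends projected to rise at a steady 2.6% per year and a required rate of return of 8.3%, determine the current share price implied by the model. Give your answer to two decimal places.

Gordon growth model: P₀ = D₁/(r − g). D₁ = 7.79 × (1 + 0.026) = 7.9925.
P₀ = 7.9925 / (0.083 − 0.026) = 7.9925 / 0.057 = 140.2200

£140.22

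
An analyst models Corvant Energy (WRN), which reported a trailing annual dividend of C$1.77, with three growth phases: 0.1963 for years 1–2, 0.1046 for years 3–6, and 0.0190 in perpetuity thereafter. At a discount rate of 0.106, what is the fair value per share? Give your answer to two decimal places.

C$36.37

Three-stage DDM. Project D₁…D_6; terminal Gordon value at t=6 with g = 0.019; discount at r = 0.106.
D_1 = 2.1175
D_2 = 2.5331
D_3 = 2.7981
D_4 = 3.0907
D_5 = 3.4140
D_6 = 3.7711
TV_6 = 3.8428/(0.106−0.019) = 44.1701
P₀ = Σ Dₜ/(1+r)ᵗ + TV_6/(1+r)^6 = 36.3747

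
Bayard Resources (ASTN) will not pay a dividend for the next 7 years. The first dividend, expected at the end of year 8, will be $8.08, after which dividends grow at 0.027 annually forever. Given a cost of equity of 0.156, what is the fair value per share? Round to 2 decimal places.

Deferred-dividend DDM. At t=7 the remaining stream is a growing perpetuity with first payment D_8 = 8.08.
V_7 = D_8/(r−g) = 8.08/(0.156−0.027) = 62.6357
P₀ = V_7/(1+r)^7 = 62.6357/(1+0.156)^7 = 22.7048

$22.70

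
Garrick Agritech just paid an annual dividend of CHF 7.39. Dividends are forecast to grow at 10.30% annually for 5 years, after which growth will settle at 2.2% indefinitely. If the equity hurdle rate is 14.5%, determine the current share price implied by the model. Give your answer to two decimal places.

CHF 84.02

Two-stage DDM. Project D₁…D_5 at 0.103, terminal growth 0.022, discount at r = 0.145.
D_1 = 8.1512
D_2 = 8.9907
D_3 = 9.9168
D_4 = 10.9382
D_5 = 12.0649
Terminal value at t=5: TV = D_6/(r−g) = 12.3303/(0.145−0.022) = 100.2462
P₀ = 8.1512/(1+0.145)^1 + 8.9907/(1+0.145)^2 + 9.9168/(1+0.145)^3 + 10.9382/(1+0.145)^4 + 12.0649/(1+0.145)^5 + 100.2462/(1+0.145)^5 = 84.0152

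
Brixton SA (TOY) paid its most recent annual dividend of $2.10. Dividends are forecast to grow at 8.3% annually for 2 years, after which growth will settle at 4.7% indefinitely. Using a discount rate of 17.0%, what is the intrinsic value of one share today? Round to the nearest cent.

$19.06

Two-stage DDM. Project D₁…D_2 at 0.083, terminal growth 0.047, discount at r = 0.17.
D_1 = 2.2743
D_2 = 2.4631
Terminal value at t=2: TV = D_3/(r−g) = 2.5788/(0.17−0.047) = 20.9661
P₀ = 2.2743/(1+0.17)^1 + 2.4631/(1+0.17)^2 + 20.9661/(1+0.17)^2 = 19.0592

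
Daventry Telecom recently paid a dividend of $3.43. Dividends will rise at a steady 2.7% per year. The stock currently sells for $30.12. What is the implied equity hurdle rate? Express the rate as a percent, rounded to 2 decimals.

14.40%

Rearranging the constant-growth DDM: r = D₁/P₀ + g.
D₁ = 3.43 × (1 + 0.027) = 3.5226.
r = 3.5226 / 30.12 + 0.027 = 0.11695 + 0.027 = 0.14395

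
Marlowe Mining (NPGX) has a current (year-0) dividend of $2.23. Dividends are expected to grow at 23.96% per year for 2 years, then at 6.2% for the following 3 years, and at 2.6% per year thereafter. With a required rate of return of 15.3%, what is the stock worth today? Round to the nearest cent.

Three-stage DDM. Project D₁…D_5; terminal Gordon value at t=5 with g = 0.026; discount at r = 0.153.
D_1 = 2.7643
D_2 = 3.4266
D_3 = 3.6391
D_4 = 3.8647
D_5 = 4.1043
TV_5 = 4.2110/(0.153−0.026) = 33.1578
P₀ = Σ Dₜ/(1+r)ᵗ + TV_5/(1+r)^5 = 27.8220

$27.82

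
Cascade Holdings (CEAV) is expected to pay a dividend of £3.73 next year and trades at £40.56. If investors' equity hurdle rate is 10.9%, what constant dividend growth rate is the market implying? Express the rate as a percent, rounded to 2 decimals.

From P₀ = D₁/(r − g), the implied growth is g = r − D₁/P₀.
g = 0.109 − 3.73/40.56 = 0.109 − 0.09196 = 0.01704

1.70%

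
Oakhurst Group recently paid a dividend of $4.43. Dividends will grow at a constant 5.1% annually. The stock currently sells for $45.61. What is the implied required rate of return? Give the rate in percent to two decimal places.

Rearranging the constant-growth DDM: r = D₁/P₀ + g.
D₁ = 4.43 × (1 + 0.051) = 4.6559.
r = 4.6559 / 45.61 + 0.051 = 0.10208 + 0.051 = 0.15308

15.31%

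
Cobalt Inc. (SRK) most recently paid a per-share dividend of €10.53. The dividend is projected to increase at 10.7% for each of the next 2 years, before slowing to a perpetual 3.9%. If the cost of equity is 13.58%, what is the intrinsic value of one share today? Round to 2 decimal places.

€127.63

Two-stage DDM. Project D₁…D_2 at 0.107, terminal growth 0.039, discount at r = 0.1358.
D_1 = 11.6567
D_2 = 12.9040
Terminal value at t=2: TV = D_3/(r−g) = 13.4072/(0.1358−0.039) = 138.5045
P₀ = 11.6567/(1+0.1358)^1 + 12.9040/(1+0.1358)^2 + 138.5045/(1+0.1358)^2 = 127.6301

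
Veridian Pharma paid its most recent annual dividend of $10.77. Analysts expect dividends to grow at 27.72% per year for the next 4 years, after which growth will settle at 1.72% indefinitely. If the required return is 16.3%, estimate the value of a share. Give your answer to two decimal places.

Two-stage DDM. Project D₁…D_4 at 0.2772, terminal growth 0.0172, discount at r = 0.163.
D_1 = 13.7554
D_2 = 17.5685
D_3 = 22.4384
D_4 = 28.6584
Terminal value at t=4: TV = D_5/(r−g) = 29.1513/(0.163−0.0172) = 199.9402
P₀ = 13.7554/(1+0.163)^1 + 17.5685/(1+0.163)^2 + 22.4384/(1+0.163)^3 + 28.6584/(1+0.163)^4 + 199.9402/(1+0.163)^4 = 164.0362

$164.04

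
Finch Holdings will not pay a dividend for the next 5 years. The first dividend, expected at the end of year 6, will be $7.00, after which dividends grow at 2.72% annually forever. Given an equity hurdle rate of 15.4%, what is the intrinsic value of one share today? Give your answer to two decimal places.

$26.97

Deferred-dividend DDM. At t=5 the remaining stream is a growing perpetuity with first payment D_6 = 7.00.
V_5 = D_6/(r−g) = 7.00/(0.154−0.0272) = 55.2050
P₀ = V_5/(1+r)^5 = 55.2050/(1+0.154)^5 = 26.9743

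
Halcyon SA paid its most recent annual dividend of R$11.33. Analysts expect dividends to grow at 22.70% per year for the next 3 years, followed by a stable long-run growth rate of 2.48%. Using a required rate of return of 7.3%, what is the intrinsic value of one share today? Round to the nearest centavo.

R$404.92

Two-stage DDM. Project D₁…D_3 at 0.227, terminal growth 0.0248, discount at r = 0.073.
D_1 = 13.9019
D_2 = 17.0576
D_3 = 20.9297
Terminal value at t=3: TV = D_4/(r−g) = 21.4488/(0.073−0.0248) = 444.9956
P₀ = 13.9019/(1+0.073)^1 + 17.0576/(1+0.073)^2 + 20.9297/(1+0.073)^3 + 444.9956/(1+0.073)^3 = 404.9243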